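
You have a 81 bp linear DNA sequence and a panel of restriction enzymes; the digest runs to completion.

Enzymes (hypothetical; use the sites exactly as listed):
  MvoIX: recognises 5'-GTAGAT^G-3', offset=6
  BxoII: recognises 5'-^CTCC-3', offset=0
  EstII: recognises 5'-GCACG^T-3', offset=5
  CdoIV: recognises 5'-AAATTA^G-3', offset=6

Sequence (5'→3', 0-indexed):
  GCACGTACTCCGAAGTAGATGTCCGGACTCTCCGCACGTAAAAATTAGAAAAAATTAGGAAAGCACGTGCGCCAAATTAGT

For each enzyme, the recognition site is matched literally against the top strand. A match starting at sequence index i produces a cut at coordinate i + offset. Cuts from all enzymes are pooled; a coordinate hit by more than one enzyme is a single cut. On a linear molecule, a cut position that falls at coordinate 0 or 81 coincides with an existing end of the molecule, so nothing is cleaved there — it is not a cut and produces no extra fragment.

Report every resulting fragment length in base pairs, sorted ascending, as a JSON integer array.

Scan for sites:
  MvoIX GTAGATG/6: at [14] ⇒ [20]
  BxoII CTCC/0: at [7, 29] ⇒ [7, 29]
  EstII GCACGT/5: at [0, 33, 62] ⇒ [5, 38, 67]
  CdoIV AAATTAG/6: at [41, 51, 73] ⇒ [47, 57, 79]

Pooled cuts: [5, 7, 20, 29, 38, 47, 57, 67, 79]

Fragment lengths:
  [0,5): 5 bp
  [5,7): 2 bp
  [7,20): 13 bp
  [20,29): 9 bp
  [29,38): 9 bp
  [38,47): 9 bp
  [47,57): 10 bp
  [57,67): 10 bp
  [67,79): 12 bp
  [79,81): 2 bp

[2,2,5,9,9,9,10,10,12,13]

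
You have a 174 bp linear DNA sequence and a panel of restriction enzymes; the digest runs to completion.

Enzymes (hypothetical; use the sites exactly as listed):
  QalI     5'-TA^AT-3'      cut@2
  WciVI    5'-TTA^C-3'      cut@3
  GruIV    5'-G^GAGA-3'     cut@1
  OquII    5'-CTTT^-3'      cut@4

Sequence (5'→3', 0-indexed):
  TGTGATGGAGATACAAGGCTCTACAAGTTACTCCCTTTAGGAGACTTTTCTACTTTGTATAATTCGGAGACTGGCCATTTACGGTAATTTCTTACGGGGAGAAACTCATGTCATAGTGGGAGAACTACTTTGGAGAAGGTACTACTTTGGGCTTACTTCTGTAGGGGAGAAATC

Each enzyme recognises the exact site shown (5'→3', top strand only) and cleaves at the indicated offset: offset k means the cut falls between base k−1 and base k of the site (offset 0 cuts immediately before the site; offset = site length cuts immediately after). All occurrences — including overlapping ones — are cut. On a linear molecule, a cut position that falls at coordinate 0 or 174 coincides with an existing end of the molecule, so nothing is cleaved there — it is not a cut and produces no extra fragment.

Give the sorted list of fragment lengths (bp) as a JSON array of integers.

[1,2,4,5,5,5,7,7,8,8,8,8,8,11,12,15,16,21,23]

Scan for sites:
  QalI TAAT/2: at [59, 84] ⇒ [61, 86]
  WciVI TTAC/3: at [27, 78, 91, 152] ⇒ [30, 81, 94, 155]
  GruIV GGAGA/1: at [6, 39, 65, 97, 118, 131, 165] ⇒ [7, 40, 66, 98, 119, 132, 166]
  OquII CTTT/4: at [34, 44, 52, 127, 144] ⇒ [38, 48, 56, 131, 148]

All cut coordinates (distinct, sorted): [7, 30, 38, 40, 48, 56, 61, 66, 81, 86, 94, 98, 119, 131, 132, 148, 155, 166]

Fragment lengths:
  [0,7): 7 bp
  [7,30): 23 bp
  [30,38): 8 bp
  [38,40): 2 bp
  [40,48): 8 bp
  [48,56): 8 bp
  [56,61): 5 bp
  [61,66): 5 bp
  [66,81): 15 bp
  [81,86): 5 bp
  [86,94): 8 bp
  [94,98): 4 bp
  [98,119): 21 bp
  [119,131): 12 bp
  [131,132): 1 bp
  [132,148): 16 bp
  [148,155): 7 bp
  [155,166): 11 bp
  [166,174): 8 bp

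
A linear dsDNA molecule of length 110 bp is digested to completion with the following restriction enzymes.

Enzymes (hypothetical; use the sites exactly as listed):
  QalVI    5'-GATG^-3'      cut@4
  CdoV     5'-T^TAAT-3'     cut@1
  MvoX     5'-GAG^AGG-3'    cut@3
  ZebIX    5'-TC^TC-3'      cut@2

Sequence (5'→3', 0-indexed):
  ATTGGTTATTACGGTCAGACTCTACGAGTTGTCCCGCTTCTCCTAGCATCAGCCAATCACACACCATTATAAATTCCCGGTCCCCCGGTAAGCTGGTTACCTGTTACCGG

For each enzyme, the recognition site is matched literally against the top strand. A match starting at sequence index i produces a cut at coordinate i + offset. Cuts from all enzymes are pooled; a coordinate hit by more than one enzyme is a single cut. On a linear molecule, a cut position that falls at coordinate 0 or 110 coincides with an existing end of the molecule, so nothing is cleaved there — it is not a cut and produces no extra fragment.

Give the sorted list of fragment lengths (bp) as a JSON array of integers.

Site scan:
  QalVI (GATG, off=4): no sites
  CdoV (TTAAT, off=1): no sites
  MvoX (GAGAGG, off=3): no sites
  ZebIX (TCTC, off=2): starts [38] → cuts [40]

All cut coordinates (distinct, sorted): [40]

Fragment lengths:
  [0,40): 40 bp
  [40,110): 70 bp

[40,70]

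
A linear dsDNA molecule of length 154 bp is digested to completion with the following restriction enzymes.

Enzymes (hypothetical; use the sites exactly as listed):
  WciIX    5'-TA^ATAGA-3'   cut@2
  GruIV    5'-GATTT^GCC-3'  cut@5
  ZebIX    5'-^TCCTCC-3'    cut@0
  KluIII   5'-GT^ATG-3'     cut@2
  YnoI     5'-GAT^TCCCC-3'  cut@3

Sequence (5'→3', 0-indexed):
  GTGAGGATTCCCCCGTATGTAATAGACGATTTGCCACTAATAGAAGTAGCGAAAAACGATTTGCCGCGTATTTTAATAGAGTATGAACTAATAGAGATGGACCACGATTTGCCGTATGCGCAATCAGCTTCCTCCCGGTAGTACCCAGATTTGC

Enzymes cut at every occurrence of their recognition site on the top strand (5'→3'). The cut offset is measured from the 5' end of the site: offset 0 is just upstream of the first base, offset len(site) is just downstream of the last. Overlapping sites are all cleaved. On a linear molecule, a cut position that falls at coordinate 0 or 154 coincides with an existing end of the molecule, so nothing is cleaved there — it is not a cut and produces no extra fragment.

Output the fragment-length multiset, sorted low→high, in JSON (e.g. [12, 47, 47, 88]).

[5,5,7,7,8,8,8,11,13,14,20,23,25]

Per-enzyme occurrences:
  WciIX (TAATAGA, off=2): starts [19, 37, 73, 88] → cuts [21, 39, 75, 90]
  GruIV (GATTTGCC, off=5): starts [27, 57, 105] → cuts [32, 62, 110]
  ZebIX (TCCTCC, off=0): starts [129] → cuts [129]
  KluIII (GTATG, off=2): starts [14, 80, 113] → cuts [16, 82, 115]
  YnoI (GATTCCCC, off=3): starts [5] → cuts [8]

All cut coordinates (distinct, sorted): [8, 16, 21, 32, 39, 62, 75, 82, 90, 110, 115, 129]

Fragment lengths:
  [0,8): 8 bp
  [8,16): 8 bp
  [16,21): 5 bp
  [21,32): 11 bp
  [32,39): 7 bp
  [39,62): 23 bp
  [62,75): 13 bp
  [75,82): 7 bp
  [82,90): 8 bp
  [90,110): 20 bp
  [110,115): 5 bp
  [115,129): 14 bp
  [129,154): 25 bp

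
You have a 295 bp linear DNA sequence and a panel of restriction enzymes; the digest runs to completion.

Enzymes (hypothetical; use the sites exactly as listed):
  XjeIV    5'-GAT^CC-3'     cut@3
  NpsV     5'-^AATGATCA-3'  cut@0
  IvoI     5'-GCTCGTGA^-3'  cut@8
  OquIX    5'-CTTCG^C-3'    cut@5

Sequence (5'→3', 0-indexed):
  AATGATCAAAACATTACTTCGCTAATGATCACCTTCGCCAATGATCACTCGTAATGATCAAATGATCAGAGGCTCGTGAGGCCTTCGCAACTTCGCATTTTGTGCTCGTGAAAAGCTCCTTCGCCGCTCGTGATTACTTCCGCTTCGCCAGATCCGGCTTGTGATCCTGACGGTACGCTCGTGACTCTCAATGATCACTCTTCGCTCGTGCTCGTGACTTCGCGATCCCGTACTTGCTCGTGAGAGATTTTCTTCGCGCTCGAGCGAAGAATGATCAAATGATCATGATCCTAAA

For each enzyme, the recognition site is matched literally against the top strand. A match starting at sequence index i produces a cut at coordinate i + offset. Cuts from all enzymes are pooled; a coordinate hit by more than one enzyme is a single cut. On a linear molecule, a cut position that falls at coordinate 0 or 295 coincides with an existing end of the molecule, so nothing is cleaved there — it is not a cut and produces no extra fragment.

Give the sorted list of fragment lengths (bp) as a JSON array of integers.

[2,2,4,5,5,6,6,8,8,8,8,10,12,12,12,13,13,13,13,14,14,15,16,17,19,19,21]

Scan for sites:
  XjeIV GATCC/3: at [150, 162, 223, 286] ⇒ [153, 165, 226, 289]
  NpsV AATGATCA/0: at [0, 23, 39, 52, 60, 189, 269, 277] ⇒ [23, 39, 52, 60, 189, 269, 277] (position 0 is a terminus of the linear molecule — no cut)
  IvoI GCTCGTGA/8: at [71, 103, 125, 176, 209, 235] ⇒ [79, 111, 133, 184, 217, 243]
  OquIX CTTCGC/5: at [16, 32, 82, 90, 118, 142, 199, 217, 251] ⇒ [21, 37, 87, 95, 123, 147, 204, 222, 256]

All cut coordinates (distinct, sorted): [21, 23, 37, 39, 52, 60, 79, 87, 95, 111, 123, 133, 147, 153, 165, 184, 189, 204, 217, 222, 226, 243, 256, 269, 277, 289]

Fragment lengths:
  [0,21): 21 bp
  [21,23): 2 bp
  [23,37): 14 bp
  [37,39): 2 bp
  [39,52): 13 bp
  [52,60): 8 bp
  [60,79): 19 bp
  [79,87): 8 bp
  [87,95): 8 bp
  [95,111): 16 bp
  [111,123): 12 bp
  [123,133): 10 bp
  [133,147): 14 bp
  [147,153): 6 bp
  [153,165): 12 bp
  [165,184): 19 bp
  [184,189): 5 bp
  [189,204): 15 bp
  [204,217): 13 bp
  [217,222): 5 bp
  [222,226): 4 bp
  [226,243): 17 bp
  [243,256): 13 bp
  [256,269): 13 bp
  [269,277): 8 bp
  [277,289): 12 bp
  [289,295): 6 bp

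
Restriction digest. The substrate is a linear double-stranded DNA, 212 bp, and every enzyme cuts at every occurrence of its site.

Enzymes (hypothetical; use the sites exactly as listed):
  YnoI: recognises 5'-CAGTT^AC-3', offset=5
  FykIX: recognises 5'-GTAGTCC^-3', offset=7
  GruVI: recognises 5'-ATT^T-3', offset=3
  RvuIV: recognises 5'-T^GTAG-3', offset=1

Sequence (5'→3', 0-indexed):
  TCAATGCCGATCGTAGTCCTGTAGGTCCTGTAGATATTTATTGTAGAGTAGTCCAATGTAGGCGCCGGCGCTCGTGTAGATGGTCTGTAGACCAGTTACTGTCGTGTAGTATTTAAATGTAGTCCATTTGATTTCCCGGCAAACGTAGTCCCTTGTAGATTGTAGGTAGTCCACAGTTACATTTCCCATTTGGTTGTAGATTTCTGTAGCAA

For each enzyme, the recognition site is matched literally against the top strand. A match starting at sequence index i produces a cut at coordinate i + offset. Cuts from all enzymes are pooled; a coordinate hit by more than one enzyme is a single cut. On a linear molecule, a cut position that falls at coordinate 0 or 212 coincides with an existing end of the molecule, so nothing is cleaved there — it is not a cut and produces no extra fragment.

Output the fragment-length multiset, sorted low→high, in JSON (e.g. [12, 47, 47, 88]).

Scan for sites:
  YnoI (CAGTTAC, off=5): starts [92, 173] → cuts [97, 178]
  FykIX (GTAGTCC, off=7): starts [12, 47, 118, 144, 165] → cuts [19, 54, 125, 151, 172]
  GruVI (ATTT, off=3): starts [35, 110, 125, 130, 180, 187, 199] → cuts [38, 113, 128, 133, 183, 190, 202]
  RvuIV (TGTAG, off=1): starts [19, 28, 41, 56, 74, 85, 104, 117, 153, 160, 194, 204] → cuts [20, 29, 42, 57, 75, 86, 105, 118, 154, 161, 195, 205]

All cut coordinates (distinct, sorted): [19, 20, 29, 38, 42, 54, 57, 75, 86, 97, 105, 113, 118, 125, 128, 133, 151, 154, 161, 172, 178, 183, 190, 195, 202, 205]

Fragment lengths:
  [0,19): 19 bp
  [19,20): 1 bp
  [20,29): 9 bp
  [29,38): 9 bp
  [38,42): 4 bp
  [42,54): 12 bp
  [54,57): 3 bp
  [57,75): 18 bp
  [75,86): 11 bp
  [86,97): 11 bp
  [97,105): 8 bp
  [105,113): 8 bp
  [113,118): 5 bp
  [118,125): 7 bp
  [125,128): 3 bp
  [128,133): 5 bp
  [133,151): 18 bp
  [151,154): 3 bp
  [154,161): 7 bp
  [161,172): 11 bp
  [172,178): 6 bp
  [178,183): 5 bp
  [183,190): 7 bp
  [190,195): 5 bp
  [195,202): 7 bp
  [202,205): 3 bp
  [205,212): 7 bp

[1,3,3,3,3,4,5,5,5,5,6,7,7,7,7,7,8,8,9,9,11,11,11,12,18,18,19]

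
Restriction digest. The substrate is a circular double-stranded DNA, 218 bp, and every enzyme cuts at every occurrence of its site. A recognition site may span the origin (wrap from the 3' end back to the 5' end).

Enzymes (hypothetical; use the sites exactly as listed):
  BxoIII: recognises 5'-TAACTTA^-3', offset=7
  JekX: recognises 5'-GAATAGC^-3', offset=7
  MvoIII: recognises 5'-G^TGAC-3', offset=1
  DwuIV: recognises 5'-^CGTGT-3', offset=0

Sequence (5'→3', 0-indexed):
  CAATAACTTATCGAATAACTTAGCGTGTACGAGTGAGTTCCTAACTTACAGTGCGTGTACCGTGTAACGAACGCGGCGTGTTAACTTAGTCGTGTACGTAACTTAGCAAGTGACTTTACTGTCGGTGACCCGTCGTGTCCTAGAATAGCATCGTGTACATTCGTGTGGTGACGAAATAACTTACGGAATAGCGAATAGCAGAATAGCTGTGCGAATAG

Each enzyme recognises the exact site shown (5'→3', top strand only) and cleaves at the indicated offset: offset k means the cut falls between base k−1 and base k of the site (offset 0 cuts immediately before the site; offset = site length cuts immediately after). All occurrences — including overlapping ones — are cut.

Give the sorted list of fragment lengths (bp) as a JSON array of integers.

[1,2,2,5,5,7,7,7,8,8,9,9,10,12,12,12,15,15,15,16,16,25]

Scan for sites:
  BxoIII TAACTTA/7: at [3, 15, 41, 81, 98, 176] ⇒ [10, 22, 48, 88, 105, 183]
  JekX GAATAGC/7: at [142, 185, 192, 200, 212] ⇒ [1, 149, 192, 199, 207]
  MvoIII GTGAC/1: at [109, 124, 167] ⇒ [110, 125, 168]
  DwuIV CGTGT/0: at [23, 53, 60, 76, 90, 133, 151, 161] ⇒ [23, 53, 60, 76, 90, 133, 151, 161]

All cut coordinates (distinct, sorted): [1, 10, 22, 23, 48, 53, 60, 76, 88, 90, 105, 110, 125, 133, 149, 151, 161, 168, 183, 192, 199, 207]

Fragments:
  1→10: 9 bp
  10→22: 12 bp
  22→23: 1 bp
  23→48: 25 bp
  48→53: 5 bp
  53→60: 7 bp
  60→76: 16 bp
  76→88: 12 bp
  88→90: 2 bp
  90→105: 15 bp
  105→110: 5 bp
  110→125: 15 bp
  125→133: 8 bp
  133→149: 16 bp
  149→151: 2 bp
  151→161: 10 bp
  161→168: 7 bp
  168→183: 15 bp
  183→192: 9 bp
  192→199: 7 bp
  199→207: 8 bp
  207→1 (wrap): 218-207+1 = 12 bp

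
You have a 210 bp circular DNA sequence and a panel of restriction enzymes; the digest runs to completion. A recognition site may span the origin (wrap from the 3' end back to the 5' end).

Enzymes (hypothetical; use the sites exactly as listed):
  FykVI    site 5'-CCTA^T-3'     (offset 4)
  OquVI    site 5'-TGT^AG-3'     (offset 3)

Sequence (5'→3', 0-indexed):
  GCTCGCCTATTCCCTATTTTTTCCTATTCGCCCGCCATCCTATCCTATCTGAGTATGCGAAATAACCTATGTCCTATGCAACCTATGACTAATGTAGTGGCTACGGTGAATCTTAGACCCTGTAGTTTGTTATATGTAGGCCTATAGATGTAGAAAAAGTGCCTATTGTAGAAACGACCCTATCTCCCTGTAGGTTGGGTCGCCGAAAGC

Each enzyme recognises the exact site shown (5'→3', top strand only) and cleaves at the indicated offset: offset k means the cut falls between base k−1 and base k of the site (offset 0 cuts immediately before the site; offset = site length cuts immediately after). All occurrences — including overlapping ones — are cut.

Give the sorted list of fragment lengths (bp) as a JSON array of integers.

[4,5,7,7,7,7,9,9,10,10,13,14,14,16,22,28,28]

Site scan:
  FykVI CCTAT/4: at [5, 12, 22, 38, 43, 65, 72, 81, 140, 161, 178] ⇒ [9, 16, 26, 42, 47, 69, 76, 85, 144, 165, 182]
  OquVI TGTAG/3: at [92, 120, 134, 148, 166, 188] ⇒ [95, 123, 137, 151, 169, 191]

Pooled cuts: [9, 16, 26, 42, 47, 69, 76, 85, 95, 123, 137, 144, 151, 165, 169, 182, 191]

Fragments:
  9→16: 7 bp
  16→26: 10 bp
  26→42: 16 bp
  42→47: 5 bp
  47→69: 22 bp
  69→76: 7 bp
  76→85: 9 bp
  85→95: 10 bp
  95→123: 28 bp
  123→137: 14 bp
  137→144: 7 bp
  144→151: 7 bp
  151→165: 14 bp
  165→169: 4 bp
  169→182: 13 bp
  182→191: 9 bp
  191→9 (wrap): 210-191+9 = 28 bp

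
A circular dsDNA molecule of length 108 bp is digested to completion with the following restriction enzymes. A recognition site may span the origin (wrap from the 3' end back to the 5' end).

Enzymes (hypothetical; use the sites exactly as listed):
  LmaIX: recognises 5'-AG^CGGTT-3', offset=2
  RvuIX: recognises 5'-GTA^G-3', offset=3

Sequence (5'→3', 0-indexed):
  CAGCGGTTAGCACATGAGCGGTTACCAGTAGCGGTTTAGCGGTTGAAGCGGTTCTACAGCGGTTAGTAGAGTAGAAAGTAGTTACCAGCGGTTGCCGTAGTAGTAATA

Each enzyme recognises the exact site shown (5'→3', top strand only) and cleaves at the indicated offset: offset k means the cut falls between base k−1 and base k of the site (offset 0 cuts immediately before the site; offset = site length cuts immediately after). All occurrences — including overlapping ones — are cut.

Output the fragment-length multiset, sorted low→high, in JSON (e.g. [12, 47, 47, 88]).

[1,3,5,7,8,8,9,9,9,11,11,12,15]

Scan for sites:
  LmaIX (AGCGGTT, off=2): starts [1, 16, 29, 37, 46, 57, 86] → cuts [3, 18, 31, 39, 48, 59, 88]
  RvuIX (GTAG, off=3): starts [27, 65, 70, 77, 96, 99] → cuts [30, 68, 73, 80, 99, 102]

Pooled cuts: [3, 18, 30, 31, 39, 48, 59, 68, 73, 80, 88, 99, 102]

Fragments:
  3→18: 15 bp
  18→30: 12 bp
  30→31: 1 bp
  31→39: 8 bp
  39→48: 9 bp
  48→59: 11 bp
  59→68: 9 bp
  68→73: 5 bp
  73→80: 7 bp
  80→88: 8 bp
  88→99: 11 bp
  99→102: 3 bp
  102→3 (wrap): 108-102+3 = 9 bp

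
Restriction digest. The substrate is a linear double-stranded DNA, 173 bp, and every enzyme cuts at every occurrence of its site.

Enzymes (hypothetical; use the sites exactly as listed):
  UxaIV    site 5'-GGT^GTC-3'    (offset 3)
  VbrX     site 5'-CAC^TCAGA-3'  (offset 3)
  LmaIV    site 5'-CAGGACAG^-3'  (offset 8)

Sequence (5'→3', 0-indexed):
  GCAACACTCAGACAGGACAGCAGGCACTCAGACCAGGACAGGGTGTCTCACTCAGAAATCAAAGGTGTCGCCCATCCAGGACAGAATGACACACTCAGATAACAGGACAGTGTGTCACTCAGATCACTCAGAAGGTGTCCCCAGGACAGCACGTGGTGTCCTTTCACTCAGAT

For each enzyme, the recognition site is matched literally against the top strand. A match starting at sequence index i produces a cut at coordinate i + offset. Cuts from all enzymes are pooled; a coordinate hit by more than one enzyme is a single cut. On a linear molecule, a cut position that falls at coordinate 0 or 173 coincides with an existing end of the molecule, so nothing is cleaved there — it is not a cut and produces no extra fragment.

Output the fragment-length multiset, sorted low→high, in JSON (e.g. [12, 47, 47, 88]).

[3,6,7,7,7,8,8,9,9,10,10,13,13,14,15,16,18]

Site scan:
  UxaIV (GGTGTC, off=3): starts [41, 63, 133, 154] → cuts [44, 66, 136, 157]
  VbrX (CACTCAGA, off=3): starts [4, 24, 48, 91, 115, 124, 164] → cuts [7, 27, 51, 94, 118, 127, 167]
  LmaIV (CAGGACAG, off=8): starts [12, 33, 76, 102, 141] → cuts [20, 41, 84, 110, 149]

All cut coordinates (distinct, sorted): [7, 20, 27, 41, 44, 51, 66, 84, 94, 110, 118, 127, 136, 149, 157, 167]

Fragments:
  [0,7): 7 bp
  [7,20): 13 bp
  [20,27): 7 bp
  [27,41): 14 bp
  [41,44): 3 bp
  [44,51): 7 bp
  [51,66): 15 bp
  [66,84): 18 bp
  [84,94): 10 bp
  [94,110): 16 bp
  [110,118): 8 bp
  [118,127): 9 bp
  [127,136): 9 bp
  [136,149): 13 bp
  [149,157): 8 bp
  [157,167): 10 bp
  [167,173): 6 bp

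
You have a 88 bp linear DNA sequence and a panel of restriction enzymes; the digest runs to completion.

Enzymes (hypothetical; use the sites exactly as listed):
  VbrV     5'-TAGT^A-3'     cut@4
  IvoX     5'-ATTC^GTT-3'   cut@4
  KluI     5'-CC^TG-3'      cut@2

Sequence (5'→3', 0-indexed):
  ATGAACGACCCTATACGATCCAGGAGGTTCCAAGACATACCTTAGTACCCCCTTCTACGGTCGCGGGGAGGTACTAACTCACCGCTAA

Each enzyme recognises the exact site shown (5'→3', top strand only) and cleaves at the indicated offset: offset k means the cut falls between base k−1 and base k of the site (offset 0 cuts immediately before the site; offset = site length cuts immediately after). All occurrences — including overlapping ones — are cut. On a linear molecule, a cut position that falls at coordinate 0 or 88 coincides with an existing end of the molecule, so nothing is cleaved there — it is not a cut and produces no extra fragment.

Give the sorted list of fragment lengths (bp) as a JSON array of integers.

Scan for sites:
  VbrV TAGTA/4: at [42] ⇒ [46]
  IvoX (ATTCGTT, off=4): no sites
  KluI (CCTG, off=2): no sites

All cut coordinates (distinct, sorted): [46]

Fragments:
  [0,46): 46 bp
  [46,88): 42 bp

[42,46]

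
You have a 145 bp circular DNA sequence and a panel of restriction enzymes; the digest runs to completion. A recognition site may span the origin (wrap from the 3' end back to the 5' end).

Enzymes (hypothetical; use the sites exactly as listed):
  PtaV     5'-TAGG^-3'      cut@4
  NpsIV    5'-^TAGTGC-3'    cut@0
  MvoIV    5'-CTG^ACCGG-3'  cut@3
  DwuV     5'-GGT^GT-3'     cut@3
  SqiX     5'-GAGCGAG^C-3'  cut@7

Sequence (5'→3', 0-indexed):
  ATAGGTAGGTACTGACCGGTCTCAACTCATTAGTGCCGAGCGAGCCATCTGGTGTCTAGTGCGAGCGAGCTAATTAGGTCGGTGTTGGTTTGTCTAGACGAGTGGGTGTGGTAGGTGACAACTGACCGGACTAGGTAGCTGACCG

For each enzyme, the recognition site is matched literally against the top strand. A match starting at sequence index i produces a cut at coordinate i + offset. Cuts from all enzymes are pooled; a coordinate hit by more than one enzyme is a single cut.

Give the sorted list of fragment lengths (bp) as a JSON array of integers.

[3,4,5,5,8,9,9,9,11,13,14,15,16,24]

Site scan:
  PtaV (TAGG, off=4): starts [1, 5, 74, 111, 131] → cuts [5, 9, 78, 115, 135]
  NpsIV (TAGTGC, off=0): starts [30, 56] → cuts [30, 56]
  MvoIV (CTGACCGG, off=3): starts [11, 121] → cuts [14, 124]
  DwuV (GGTGT, off=3): starts [50, 80, 104] → cuts [53, 83, 107]
  SqiX (GAGCGAGC, off=7): starts [37, 62] → cuts [44, 69]

All cut coordinates (distinct, sorted): [5, 9, 14, 30, 44, 53, 56, 69, 78, 83, 107, 115, 124, 135]

Fragment lengths:
  5→9: 4 bp
  9→14: 5 bp
  14→30: 16 bp
  30→44: 14 bp
  44→53: 9 bp
  53→56: 3 bp
  56→69: 13 bp
  69→78: 9 bp
  78→83: 5 bp
  83→107: 24 bp
  107→115: 8 bp
  115→124: 9 bp
  124→135: 11 bp
  135→5 (wrap): 145-135+5 = 15 bp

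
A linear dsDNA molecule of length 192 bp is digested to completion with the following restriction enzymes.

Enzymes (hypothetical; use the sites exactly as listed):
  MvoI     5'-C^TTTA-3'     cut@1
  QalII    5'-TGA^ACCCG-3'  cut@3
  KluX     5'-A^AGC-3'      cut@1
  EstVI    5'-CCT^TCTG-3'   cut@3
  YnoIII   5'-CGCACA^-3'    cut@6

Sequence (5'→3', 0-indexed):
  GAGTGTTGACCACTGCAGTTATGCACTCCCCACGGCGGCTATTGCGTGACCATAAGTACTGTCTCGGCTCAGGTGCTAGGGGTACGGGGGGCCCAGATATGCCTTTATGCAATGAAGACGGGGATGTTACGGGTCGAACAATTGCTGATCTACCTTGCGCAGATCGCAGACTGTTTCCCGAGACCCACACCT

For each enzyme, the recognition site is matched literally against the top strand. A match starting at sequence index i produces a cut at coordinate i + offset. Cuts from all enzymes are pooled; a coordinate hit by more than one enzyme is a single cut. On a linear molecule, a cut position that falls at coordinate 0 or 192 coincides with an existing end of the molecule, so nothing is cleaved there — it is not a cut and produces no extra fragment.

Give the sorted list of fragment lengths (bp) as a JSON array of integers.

[89,103]

Per-enzyme occurrences:
  MvoI CTTTA/1: at [102] ⇒ [103]
  QalII (TGAACCCG, off=3): no sites
  KluX (AAGC, off=1): no sites
  EstVI (CCTTCTG, off=3): no sites
  YnoIII (CGCACA, off=6): no sites

All cut coordinates (distinct, sorted): [103]

Fragment lengths:
  [0,103): 103 bp
  [103,192): 89 bp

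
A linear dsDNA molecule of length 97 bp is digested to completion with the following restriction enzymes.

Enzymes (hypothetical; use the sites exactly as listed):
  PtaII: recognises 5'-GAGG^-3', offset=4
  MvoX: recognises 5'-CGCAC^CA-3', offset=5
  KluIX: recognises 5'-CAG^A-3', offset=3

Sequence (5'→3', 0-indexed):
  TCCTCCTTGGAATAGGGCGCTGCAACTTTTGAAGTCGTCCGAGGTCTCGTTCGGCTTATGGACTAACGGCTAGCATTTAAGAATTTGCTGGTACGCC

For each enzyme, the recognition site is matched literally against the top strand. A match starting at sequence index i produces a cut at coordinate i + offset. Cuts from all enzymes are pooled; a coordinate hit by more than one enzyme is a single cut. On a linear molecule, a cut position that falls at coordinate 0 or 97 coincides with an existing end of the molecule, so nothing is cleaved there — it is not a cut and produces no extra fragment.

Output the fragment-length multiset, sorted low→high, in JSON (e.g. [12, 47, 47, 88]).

[44,53]

Scan for sites:
  PtaII (GAGG, off=4): starts [40] → cuts [44]
  MvoX (CGCACCA, off=5): no sites
  KluIX (CAGA, off=3): no sites

All cut coordinates (distinct, sorted): [44]

Fragment lengths:
  [0,44): 44 bp
  [44,97): 53 bp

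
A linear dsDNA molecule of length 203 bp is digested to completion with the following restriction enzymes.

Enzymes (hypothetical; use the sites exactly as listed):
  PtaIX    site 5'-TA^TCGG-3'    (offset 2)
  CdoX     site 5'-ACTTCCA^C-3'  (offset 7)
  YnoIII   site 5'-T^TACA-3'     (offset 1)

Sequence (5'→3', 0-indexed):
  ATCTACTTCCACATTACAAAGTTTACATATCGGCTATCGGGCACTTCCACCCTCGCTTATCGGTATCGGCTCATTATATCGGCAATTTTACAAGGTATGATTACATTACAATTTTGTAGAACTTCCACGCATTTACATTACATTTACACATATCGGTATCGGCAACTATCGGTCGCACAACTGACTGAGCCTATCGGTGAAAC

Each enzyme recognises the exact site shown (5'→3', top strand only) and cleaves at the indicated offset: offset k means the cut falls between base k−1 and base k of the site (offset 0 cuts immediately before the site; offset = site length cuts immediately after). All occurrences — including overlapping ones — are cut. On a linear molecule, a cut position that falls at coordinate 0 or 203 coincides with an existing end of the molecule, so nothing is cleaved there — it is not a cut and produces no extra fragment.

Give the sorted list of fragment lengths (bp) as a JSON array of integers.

[3,5,5,6,6,6,6,6,7,8,9,10,10,10,10,11,13,13,13,21,25]

Site scan:
  PtaIX TATCGG/2: at [27, 34, 57, 63, 76, 150, 156, 166, 191] ⇒ [29, 36, 59, 65, 78, 152, 158, 168, 193]
  CdoX ACTTCCAC/7: at [4, 42, 120] ⇒ [11, 49, 127]
  YnoIII TTACA/1: at [13, 22, 87, 100, 105, 132, 137, 143] ⇒ [14, 23, 88, 101, 106, 133, 138, 144]

All cut coordinates (distinct, sorted): [11, 14, 23, 29, 36, 49, 59, 65, 78, 88, 101, 106, 127, 133, 138, 144, 152, 158, 168, 193]

Fragments:
  [0,11): 11 bp
  [11,14): 3 bp
  [14,23): 9 bp
  [23,29): 6 bp
  [29,36): 7 bp
  [36,49): 13 bp
  [49,59): 10 bp
  [59,65): 6 bp
  [65,78): 13 bp
  [78,88): 10 bp
  [88,101): 13 bp
  [101,106): 5 bp
  [106,127): 21 bp
  [127,133): 6 bp
  [133,138): 5 bp
  [138,144): 6 bp
  [144,152): 8 bp
  [152,158): 6 bp
  [158,168): 10 bp
  [168,193): 25 bp
  [193,203): 10 bp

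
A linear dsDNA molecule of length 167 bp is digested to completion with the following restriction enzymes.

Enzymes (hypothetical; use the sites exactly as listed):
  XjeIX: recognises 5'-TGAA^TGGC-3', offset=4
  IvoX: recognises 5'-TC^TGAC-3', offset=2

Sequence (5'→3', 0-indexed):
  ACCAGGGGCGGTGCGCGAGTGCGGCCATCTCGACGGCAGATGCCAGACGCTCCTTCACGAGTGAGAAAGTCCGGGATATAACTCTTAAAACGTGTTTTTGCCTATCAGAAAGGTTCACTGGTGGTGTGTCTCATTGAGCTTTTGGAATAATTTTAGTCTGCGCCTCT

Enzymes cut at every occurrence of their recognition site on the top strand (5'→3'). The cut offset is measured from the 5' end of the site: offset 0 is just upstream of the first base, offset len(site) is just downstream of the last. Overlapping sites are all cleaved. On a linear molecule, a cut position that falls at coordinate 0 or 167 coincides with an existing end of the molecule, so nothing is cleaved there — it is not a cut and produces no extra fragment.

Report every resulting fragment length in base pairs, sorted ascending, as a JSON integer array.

Site scan:
  XjeIX (TGAATGGC, off=4): no sites
  IvoX (TCTGAC, off=2): no sites

All cut coordinates (distinct, sorted): ∅

Fragments:
  no cuts → one linear fragment of 167 bp

[167]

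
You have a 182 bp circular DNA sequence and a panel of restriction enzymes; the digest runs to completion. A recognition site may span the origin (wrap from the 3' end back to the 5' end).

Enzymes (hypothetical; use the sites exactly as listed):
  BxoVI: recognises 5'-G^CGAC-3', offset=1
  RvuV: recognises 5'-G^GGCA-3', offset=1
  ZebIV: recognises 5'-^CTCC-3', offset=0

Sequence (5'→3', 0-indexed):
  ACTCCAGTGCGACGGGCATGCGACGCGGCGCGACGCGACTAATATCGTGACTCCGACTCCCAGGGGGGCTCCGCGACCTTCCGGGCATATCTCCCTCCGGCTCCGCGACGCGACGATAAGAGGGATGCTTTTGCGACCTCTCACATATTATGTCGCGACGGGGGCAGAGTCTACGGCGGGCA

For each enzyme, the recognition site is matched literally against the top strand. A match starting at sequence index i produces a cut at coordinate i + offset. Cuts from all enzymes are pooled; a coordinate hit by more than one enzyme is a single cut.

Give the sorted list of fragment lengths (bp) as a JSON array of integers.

Site scan:
  BxoVI GCGAC/1: at [8, 19, 29, 34, 72, 104, 109, 132, 154] ⇒ [9, 20, 30, 35, 73, 105, 110, 133, 155]
  RvuV GGGCA/1: at [13, 82, 161, 177] ⇒ [14, 83, 162, 178]
  ZebIV CTCC/0: at [1, 50, 56, 68, 90, 94, 100] ⇒ [1, 50, 56, 68, 90, 94, 100]

All cut coordinates (distinct, sorted): [1, 9, 14, 20, 30, 35, 50, 56, 68, 73, 83, 90, 94, 100, 105, 110, 133, 155, 162, 178]

Fragment lengths:
  1→9: 8 bp
  9→14: 5 bp
  14→20: 6 bp
  20→30: 10 bp
  30→35: 5 bp
  35→50: 15 bp
  50→56: 6 bp
  56→68: 12 bp
  68→73: 5 bp
  73→83: 10 bp
  83→90: 7 bp
  90→94: 4 bp
  94→100: 6 bp
  100→105: 5 bp
  105→110: 5 bp
  110→133: 23 bp
  133→155: 22 bp
  155→162: 7 bp
  162→178: 16 bp
  178→1 (wrap): 182-178+1 = 5 bp

[4,5,5,5,5,5,5,6,6,6,7,7,8,10,10,12,15,16,22,23]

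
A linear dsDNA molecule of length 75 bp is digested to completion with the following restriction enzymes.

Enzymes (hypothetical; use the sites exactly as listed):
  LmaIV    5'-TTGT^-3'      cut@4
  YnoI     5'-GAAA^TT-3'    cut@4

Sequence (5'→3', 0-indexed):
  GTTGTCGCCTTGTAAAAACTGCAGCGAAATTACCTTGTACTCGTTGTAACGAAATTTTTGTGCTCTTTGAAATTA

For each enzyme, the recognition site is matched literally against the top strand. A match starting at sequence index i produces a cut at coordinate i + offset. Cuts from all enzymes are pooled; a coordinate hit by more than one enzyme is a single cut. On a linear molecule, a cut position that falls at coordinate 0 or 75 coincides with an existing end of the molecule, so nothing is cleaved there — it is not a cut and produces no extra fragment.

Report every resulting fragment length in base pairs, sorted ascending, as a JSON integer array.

Site scan:
  LmaIV TTGT/4: at [1, 9, 34, 43, 57] ⇒ [5, 13, 38, 47, 61]
  YnoI GAAATT/4: at [25, 50, 68] ⇒ [29, 54, 72]

All cut coordinates (distinct, sorted): [5, 13, 29, 38, 47, 54, 61, 72]

Fragment lengths:
  [0,5): 5 bp
  [5,13): 8 bp
  [13,29): 16 bp
  [29,38): 9 bp
  [38,47): 9 bp
  [47,54): 7 bp
  [54,61): 7 bp
  [61,72): 11 bp
  [72,75): 3 bp

[3,5,7,7,8,9,9,11,16]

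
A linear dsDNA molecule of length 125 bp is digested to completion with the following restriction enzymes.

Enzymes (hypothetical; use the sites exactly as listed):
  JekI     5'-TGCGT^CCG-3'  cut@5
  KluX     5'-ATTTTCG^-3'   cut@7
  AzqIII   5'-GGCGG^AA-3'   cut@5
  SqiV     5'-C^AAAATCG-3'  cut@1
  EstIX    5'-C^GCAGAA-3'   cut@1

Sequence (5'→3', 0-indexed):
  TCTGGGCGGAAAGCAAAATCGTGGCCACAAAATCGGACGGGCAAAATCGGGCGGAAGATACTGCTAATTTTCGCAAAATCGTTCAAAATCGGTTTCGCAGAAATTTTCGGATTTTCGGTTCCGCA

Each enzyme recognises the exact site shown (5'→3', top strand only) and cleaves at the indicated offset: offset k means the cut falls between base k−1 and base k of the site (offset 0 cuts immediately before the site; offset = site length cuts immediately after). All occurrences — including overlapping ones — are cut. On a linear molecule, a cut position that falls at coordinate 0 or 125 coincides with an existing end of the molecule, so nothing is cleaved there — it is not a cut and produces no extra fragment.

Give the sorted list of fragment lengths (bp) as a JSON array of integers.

[1,5,8,8,9,10,12,12,13,14,14,19]

Per-enzyme occurrences:
  JekI (TGCGTCCG, off=5): no sites
  KluX ATTTTCG/7: at [66, 102, 110] ⇒ [73, 109, 117]
  AzqIII GGCGGAA/5: at [4, 49] ⇒ [9, 54]
  SqiV CAAAATCG/1: at [13, 27, 41, 73, 83] ⇒ [14, 28, 42, 74, 84]
  EstIX CGCAGAA/1: at [95] ⇒ [96]

Pooled cuts: [9, 14, 28, 42, 54, 73, 74, 84, 96, 109, 117]

Fragment lengths:
  [0,9): 9 bp
  [9,14): 5 bp
  [14,28): 14 bp
  [28,42): 14 bp
  [42,54): 12 bp
  [54,73): 19 bp
  [73,74): 1 bp
  [74,84): 10 bp
  [84,96): 12 bp
  [96,109): 13 bp
  [109,117): 8 bp
  [117,125): 8 bp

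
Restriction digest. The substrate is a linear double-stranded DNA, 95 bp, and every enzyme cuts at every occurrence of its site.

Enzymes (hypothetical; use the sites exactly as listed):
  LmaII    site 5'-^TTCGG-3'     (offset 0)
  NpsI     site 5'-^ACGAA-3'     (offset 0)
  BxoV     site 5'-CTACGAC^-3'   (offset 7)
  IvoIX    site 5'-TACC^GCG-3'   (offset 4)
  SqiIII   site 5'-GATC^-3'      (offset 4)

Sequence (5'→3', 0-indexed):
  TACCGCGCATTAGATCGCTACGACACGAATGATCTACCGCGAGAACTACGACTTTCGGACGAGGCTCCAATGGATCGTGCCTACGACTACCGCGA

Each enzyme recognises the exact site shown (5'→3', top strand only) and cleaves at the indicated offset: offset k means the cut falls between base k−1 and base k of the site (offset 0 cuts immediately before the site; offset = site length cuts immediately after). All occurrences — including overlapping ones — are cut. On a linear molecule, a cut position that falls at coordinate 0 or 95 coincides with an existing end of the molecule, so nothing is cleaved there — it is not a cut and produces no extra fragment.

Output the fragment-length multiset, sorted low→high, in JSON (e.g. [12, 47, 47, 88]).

[1,4,4,4,4,8,10,11,12,14,23]

Site scan:
  LmaII TTCGG/0: at [53] ⇒ [53]
  NpsI ACGAA/0: at [24] ⇒ [24]
  BxoV CTACGAC/7: at [17, 45, 80] ⇒ [24, 52, 87]
  IvoIX TACCGCG/4: at [0, 34, 87] ⇒ [4, 38, 91]
  SqiIII GATC/4: at [12, 30, 72] ⇒ [16, 34, 76]

Pooled cuts: [4, 16, 24, 34, 38, 52, 53, 76, 87, 91]

Fragment lengths:
  [0,4): 4 bp
  [4,16): 12 bp
  [16,24): 8 bp
  [24,34): 10 bp
  [34,38): 4 bp
  [38,52): 14 bp
  [52,53): 1 bp
  [53,76): 23 bp
  [76,87): 11 bp
  [87,91): 4 bp
  [91,95): 4 bp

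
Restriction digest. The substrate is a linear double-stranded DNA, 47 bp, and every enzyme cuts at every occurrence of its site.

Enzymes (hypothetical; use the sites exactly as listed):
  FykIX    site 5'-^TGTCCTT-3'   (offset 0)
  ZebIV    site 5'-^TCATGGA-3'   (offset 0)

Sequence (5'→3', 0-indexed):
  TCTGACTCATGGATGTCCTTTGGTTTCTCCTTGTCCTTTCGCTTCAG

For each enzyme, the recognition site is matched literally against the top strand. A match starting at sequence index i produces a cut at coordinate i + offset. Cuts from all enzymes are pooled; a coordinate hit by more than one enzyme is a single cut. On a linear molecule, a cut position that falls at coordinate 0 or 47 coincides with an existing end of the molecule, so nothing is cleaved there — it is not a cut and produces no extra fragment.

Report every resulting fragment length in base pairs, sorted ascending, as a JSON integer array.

Site scan:
  FykIX TGTCCTT/0: at [13, 31] ⇒ [13, 31]
  ZebIV TCATGGA/0: at [6] ⇒ [6]

All cut coordinates (distinct, sorted): [6, 13, 31]

Fragments:
  [0,6): 6 bp
  [6,13): 7 bp
  [13,31): 18 bp
  [31,47): 16 bp

[6,7,16,18]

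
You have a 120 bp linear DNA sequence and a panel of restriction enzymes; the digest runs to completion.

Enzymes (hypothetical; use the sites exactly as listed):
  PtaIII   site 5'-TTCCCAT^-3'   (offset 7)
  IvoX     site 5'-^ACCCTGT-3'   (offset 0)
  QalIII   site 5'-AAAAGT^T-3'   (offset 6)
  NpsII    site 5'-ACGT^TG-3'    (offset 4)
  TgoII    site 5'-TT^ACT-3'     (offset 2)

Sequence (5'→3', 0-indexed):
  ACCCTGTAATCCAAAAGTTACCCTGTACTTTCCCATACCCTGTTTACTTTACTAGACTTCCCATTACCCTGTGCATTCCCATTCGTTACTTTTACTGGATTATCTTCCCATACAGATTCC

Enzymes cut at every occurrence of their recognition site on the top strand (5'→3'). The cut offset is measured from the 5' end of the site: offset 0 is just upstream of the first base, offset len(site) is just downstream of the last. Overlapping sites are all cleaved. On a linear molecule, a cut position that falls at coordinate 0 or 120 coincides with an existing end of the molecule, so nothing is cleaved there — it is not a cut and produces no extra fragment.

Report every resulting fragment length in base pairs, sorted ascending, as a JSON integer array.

Scan for sites:
  PtaIII TTCCCAT/7: at [29, 57, 75, 104] ⇒ [36, 64, 82, 111]
  IvoX ACCCTGT/0: at [0, 19, 36, 65] ⇒ [19, 36, 65] (position 0 is a terminus of the linear molecule — no cut)
  QalIII AAAAGTT/6: at [12] ⇒ [18]
  NpsII (ACGTTG, off=4): no sites
  TgoII TTACT/2: at [43, 48, 85, 91] ⇒ [45, 50, 87, 93]

All cut coordinates (distinct, sorted): [18, 19, 36, 45, 50, 64, 65, 82, 87, 93, 111]

Fragments:
  [0,18): 18 bp
  [18,19): 1 bp
  [19,36): 17 bp
  [36,45): 9 bp
  [45,50): 5 bp
  [50,64): 14 bp
  [64,65): 1 bp
  [65,82): 17 bp
  [82,87): 5 bp
  [87,93): 6 bp
  [93,111): 18 bp
  [111,120): 9 bp

[1,1,5,5,6,9,9,14,17,17,18,18]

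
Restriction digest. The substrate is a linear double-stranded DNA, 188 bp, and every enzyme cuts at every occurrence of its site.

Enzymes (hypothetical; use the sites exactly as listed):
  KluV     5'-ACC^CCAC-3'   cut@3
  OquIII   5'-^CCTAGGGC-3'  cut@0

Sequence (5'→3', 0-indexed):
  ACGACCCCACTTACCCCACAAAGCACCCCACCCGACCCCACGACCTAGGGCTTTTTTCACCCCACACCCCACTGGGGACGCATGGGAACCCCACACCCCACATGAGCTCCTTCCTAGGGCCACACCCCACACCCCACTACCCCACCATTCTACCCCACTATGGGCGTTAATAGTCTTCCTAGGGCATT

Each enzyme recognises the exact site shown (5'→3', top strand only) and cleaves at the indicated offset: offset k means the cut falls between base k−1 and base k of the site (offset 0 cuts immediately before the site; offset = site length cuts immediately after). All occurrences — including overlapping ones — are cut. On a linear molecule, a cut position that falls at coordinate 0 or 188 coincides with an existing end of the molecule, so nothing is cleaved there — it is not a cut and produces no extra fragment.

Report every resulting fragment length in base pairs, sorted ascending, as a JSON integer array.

Per-enzyme occurrences:
  KluV (ACCCCAC, off=3): starts [3, 12, 24, 34, 58, 65, 87, 94, 123, 130, 138, 151] → cuts [6, 15, 27, 37, 61, 68, 90, 97, 126, 133, 141, 154]
  OquIII (CCTAGGGC, off=0): starts [43, 112, 177] → cuts [43, 112, 177]

All cut coordinates (distinct, sorted): [6, 15, 27, 37, 43, 61, 68, 90, 97, 112, 126, 133, 141, 154, 177]

Fragments:
  [0,6): 6 bp
  [6,15): 9 bp
  [15,27): 12 bp
  [27,37): 10 bp
  [37,43): 6 bp
  [43,61): 18 bp
  [61,68): 7 bp
  [68,90): 22 bp
  [90,97): 7 bp
  [97,112): 15 bp
  [112,126): 14 bp
  [126,133): 7 bp
  [133,141): 8 bp
  [141,154): 13 bp
  [154,177): 23 bp
  [177,188): 11 bp

[6,6,7,7,7,8,9,10,11,12,13,14,15,18,22,23]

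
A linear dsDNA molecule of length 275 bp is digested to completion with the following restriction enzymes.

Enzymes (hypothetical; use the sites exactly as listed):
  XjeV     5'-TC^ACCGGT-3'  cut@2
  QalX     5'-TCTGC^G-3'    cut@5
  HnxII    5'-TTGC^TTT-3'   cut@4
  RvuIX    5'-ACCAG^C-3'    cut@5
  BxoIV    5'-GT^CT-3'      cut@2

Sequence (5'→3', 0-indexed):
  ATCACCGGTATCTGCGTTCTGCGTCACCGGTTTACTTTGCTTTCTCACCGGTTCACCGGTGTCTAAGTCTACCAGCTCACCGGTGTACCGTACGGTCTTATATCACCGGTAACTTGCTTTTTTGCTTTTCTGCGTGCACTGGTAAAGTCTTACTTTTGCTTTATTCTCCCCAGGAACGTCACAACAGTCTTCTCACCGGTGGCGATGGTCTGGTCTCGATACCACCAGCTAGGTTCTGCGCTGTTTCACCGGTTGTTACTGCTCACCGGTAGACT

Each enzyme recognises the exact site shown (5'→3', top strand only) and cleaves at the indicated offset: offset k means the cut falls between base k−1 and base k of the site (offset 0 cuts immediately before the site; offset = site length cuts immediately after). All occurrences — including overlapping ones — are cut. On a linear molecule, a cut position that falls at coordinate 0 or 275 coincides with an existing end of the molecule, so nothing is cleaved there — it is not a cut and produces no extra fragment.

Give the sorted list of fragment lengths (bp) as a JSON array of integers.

Per-enzyme occurrences:
  XjeV TCACCGGT/2: at [1, 23, 44, 52, 76, 102, 192, 245, 262] ⇒ [3, 25, 46, 54, 78, 104, 194, 247, 264]
  QalX TCTGCG/5: at [10, 17, 128, 234] ⇒ [15, 22, 133, 239]
  HnxII TTGCTTT/4: at [36, 113, 121, 155] ⇒ [40, 117, 125, 159]
  RvuIX ACCAGC/5: at [70, 223] ⇒ [75, 228]
  BxoIV GTCT/2: at [60, 66, 94, 146, 186, 207, 212] ⇒ [62, 68, 96, 148, 188, 209, 214]

Pooled cuts: [3, 15, 22, 25, 40, 46, 54, 62, 68, 75, 78, 96, 104, 117, 125, 133, 148, 159, 188, 194, 209, 214, 228, 239, 247, 264]

Fragments:
  [0,3): 3 bp
  [3,15): 12 bp
  [15,22): 7 bp
  [22,25): 3 bp
  [25,40): 15 bp
  [40,46): 6 bp
  [46,54): 8 bp
  [54,62): 8 bp
  [62,68): 6 bp
  [68,75): 7 bp
  [75,78): 3 bp
  [78,96): 18 bp
  [96,104): 8 bp
  [104,117): 13 bp
  [117,125): 8 bp
  [125,133): 8 bp
  [133,148): 15 bp
  [148,159): 11 bp
  [159,188): 29 bp
  [188,194): 6 bp
  [194,209): 15 bp
  [209,214): 5 bp
  [214,228): 14 bp
  [228,239): 11 bp
  [239,247): 8 bp
  [247,264): 17 bp
  [264,275): 11 bp

[3,3,3,5,6,6,6,7,7,8,8,8,8,8,8,11,11,11,12,13,14,15,15,15,17,18,29]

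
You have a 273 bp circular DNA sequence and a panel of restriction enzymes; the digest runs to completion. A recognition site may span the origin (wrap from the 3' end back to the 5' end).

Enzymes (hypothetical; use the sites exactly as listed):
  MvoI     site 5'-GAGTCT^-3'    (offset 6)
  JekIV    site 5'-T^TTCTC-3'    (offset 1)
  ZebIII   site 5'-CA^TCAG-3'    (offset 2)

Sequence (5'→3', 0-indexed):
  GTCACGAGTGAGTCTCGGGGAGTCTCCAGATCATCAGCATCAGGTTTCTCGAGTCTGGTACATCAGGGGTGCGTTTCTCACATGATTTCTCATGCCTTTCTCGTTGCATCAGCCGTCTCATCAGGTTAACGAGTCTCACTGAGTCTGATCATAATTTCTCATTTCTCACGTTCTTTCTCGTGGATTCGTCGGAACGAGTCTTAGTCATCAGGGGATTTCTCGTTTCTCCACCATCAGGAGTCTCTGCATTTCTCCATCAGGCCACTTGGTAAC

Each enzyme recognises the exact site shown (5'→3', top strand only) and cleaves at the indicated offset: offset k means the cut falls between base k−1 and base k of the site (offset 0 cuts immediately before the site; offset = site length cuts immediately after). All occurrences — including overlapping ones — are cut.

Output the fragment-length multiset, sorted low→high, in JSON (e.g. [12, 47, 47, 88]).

[6,6,6,6,6,7,7,7,8,9,9,10,10,10,10,11,11,11,12,12,12,12,16,27,32]

Per-enzyme occurrences:
  MvoI (GAGTCT, off=6): starts [9, 19, 50, 130, 140, 195, 237] → cuts [15, 25, 56, 136, 146, 201, 243]
  JekIV (TTTCTC, off=1): starts [44, 73, 85, 96, 154, 161, 173, 215, 222, 248] → cuts [45, 74, 86, 97, 155, 162, 174, 216, 223, 249]
  ZebIII (CATCAG, off=2): starts [31, 37, 60, 106, 118, 205, 231, 254] → cuts [33, 39, 62, 108, 120, 207, 233, 256]

All cut coordinates (distinct, sorted): [15, 25, 33, 39, 45, 56, 62, 74, 86, 97, 108, 120, 136, 146, 155, 162, 174, 201, 207, 216, 223, 233, 243, 249, 256]

Fragment lengths:
  15→25: 10 bp
  25→33: 8 bp
  33→39: 6 bp
  39→45: 6 bp
  45→56: 11 bp
  56→62: 6 bp
  62→74: 12 bp
  74→86: 12 bp
  86→97: 11 bp
  97→108: 11 bp
  108→120: 12 bp
  120→136: 16 bp
  136→146: 10 bp
  146→155: 9 bp
  155→162: 7 bp
  162→174: 12 bp
  174→201: 27 bp
  201→207: 6 bp
  207→216: 9 bp
  216→223: 7 bp
  223→233: 10 bp
  233→243: 10 bp
  243→249: 6 bp
  249→256: 7 bp
  256→15 (wrap): 273-256+15 = 32 bp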